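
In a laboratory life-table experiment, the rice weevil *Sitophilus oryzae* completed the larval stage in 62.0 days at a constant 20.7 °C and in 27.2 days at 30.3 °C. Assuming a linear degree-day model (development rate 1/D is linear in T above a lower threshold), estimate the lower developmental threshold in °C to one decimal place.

13.2 °C

Under the model K = D·(T − T_b), so D₁·(T₁ − T_b) = D₂·(T₂ − T_b).
62.0·(20.7 − T_b) = 27.2·(30.3 − T_b)
T_b = (62.0·20.7 − 27.2·30.3) / (62.0 − 27.2) = 459.24 / 34.8 = 13.197 °C ≈ 13.2 °C.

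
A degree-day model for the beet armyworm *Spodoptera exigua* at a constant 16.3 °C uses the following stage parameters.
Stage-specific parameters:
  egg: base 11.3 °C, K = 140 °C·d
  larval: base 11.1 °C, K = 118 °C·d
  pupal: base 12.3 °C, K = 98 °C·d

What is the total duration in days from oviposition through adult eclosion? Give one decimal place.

egg: 140 / (16.3 − 11.3) = 140 / 5.0 = 28.000 d.
larval: 118 / (16.3 − 11.1) = 118 / 5.2 = 22.692 d.
pupal: 98 / (16.3 − 12.3) = 98 / 4.0 = 24.500 d.
Sum = 75.192 ≈ 75.2 days.

75.2 days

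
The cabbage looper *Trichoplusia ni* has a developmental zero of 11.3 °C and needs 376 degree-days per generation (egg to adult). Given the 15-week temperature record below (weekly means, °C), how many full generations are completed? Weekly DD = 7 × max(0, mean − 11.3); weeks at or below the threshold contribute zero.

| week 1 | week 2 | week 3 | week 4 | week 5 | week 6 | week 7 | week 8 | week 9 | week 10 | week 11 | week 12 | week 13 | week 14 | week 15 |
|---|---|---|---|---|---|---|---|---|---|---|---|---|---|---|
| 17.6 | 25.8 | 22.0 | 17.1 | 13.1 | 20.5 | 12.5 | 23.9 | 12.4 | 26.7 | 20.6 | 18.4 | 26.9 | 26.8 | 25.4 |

Weekly DD (7 × max(0, T̄ − 11.3)): 44.1, 101.5, 74.9, 40.6, 12.6, 64.4, 8.4, 88.2, 7.7, 107.8, 65.1, 49.7, 109.2, 108.5, 98.7.
Season total = 981.4 DD.
Complete generations = ⌊981.4 / 376⌋ = 2.

2 generations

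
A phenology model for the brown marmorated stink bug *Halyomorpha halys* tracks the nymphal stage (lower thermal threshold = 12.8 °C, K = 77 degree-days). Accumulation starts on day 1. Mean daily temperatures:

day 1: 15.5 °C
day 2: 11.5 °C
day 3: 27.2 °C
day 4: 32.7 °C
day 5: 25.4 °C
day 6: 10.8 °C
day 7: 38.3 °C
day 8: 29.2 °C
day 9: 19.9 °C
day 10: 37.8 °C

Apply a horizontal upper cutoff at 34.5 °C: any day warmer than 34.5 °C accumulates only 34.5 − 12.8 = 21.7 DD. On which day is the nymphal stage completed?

Daily DD above 12.8 °C (capped at 21.7): 2.7, 0.0, 14.4, 19.9, 12.6, 0.0, 21.7, 16.4, 7.1, 21.7.
Cumulative: 2.7, 2.7, 17.1, 37.0, 49.6, 49.6, 71.3, 87.7, 94.8, 116.5.
The total first reaches 77 DD on day 8.

day 8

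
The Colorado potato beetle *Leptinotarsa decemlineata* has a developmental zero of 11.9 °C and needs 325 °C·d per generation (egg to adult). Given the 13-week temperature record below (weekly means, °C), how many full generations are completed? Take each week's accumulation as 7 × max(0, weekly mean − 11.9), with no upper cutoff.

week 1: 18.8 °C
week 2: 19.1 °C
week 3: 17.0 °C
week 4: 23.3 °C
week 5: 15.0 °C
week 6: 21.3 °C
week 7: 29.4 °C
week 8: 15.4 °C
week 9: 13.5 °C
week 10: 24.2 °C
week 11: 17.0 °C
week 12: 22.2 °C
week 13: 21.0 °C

2 generations

Weekly DD (7 × max(0, T̄ − 11.9)): 48.3, 50.4, 35.7, 79.8, 21.7, 65.8, 122.5, 24.5, 11.2, 86.1, 35.7, 72.1, 63.7.
Season total = 717.5 DD.
Complete generations = ⌊717.5 / 325⌋ = 2.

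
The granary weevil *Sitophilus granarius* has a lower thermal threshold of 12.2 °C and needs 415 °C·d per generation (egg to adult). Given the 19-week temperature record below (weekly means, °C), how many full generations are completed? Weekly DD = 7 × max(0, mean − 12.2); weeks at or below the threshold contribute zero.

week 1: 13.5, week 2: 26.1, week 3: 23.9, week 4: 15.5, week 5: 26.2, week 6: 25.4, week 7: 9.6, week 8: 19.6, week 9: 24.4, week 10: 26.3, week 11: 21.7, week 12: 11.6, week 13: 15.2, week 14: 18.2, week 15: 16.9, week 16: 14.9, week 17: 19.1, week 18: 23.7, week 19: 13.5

2 generations

Weekly DD (7 × max(0, T̄ − 12.2)): 9.1, 97.3, 81.9, 23.1, 98.0, 92.4, 0.0, 51.8, 85.4, 98.7, 66.5, 0.0, 21.0, 42.0, 32.9, 18.9, 48.3, 80.5, 9.1.
Season total = 956.9 DD.
Complete generations = ⌊956.9 / 415⌋ = 2.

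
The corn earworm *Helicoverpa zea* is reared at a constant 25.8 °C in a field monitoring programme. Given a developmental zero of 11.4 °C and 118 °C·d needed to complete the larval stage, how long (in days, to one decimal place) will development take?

8.2 days

Daily accumulation = 25.8 − 11.4 = 14.4 DD/day.
Duration = 118 / 14.4 = 8.194 ≈ 8.2 days.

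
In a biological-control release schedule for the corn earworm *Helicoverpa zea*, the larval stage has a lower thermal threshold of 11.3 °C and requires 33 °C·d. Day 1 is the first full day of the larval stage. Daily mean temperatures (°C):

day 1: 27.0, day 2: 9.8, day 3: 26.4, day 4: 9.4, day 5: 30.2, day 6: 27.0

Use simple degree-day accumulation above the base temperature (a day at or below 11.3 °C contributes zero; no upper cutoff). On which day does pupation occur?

Daily DD above 11.3 °C: 15.7, 0.0, 15.1, 0.0, 18.9, 15.7.
Cumulative: 15.7, 15.7, 30.8, 30.8, 49.7, 65.4.
The total first reaches 33 DD on day 5.

day 5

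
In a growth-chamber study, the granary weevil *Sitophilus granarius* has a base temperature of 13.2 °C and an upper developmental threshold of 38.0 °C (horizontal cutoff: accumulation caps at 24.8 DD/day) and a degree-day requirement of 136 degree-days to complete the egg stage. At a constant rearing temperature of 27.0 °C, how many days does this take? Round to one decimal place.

Daily accumulation = 27.0 − 13.2 = 13.8 DD/day.
Duration = 136 / 13.8 = 9.855 ≈ 9.9 days.

9.9 days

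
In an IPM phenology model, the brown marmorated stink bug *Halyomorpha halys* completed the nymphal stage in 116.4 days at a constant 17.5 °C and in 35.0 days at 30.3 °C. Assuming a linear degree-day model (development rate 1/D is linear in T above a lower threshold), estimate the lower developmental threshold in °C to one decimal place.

Under the model K = D·(T − T_b), so D₁·(T₁ − T_b) = D₂·(T₂ − T_b).
116.4·(17.5 − T_b) = 35.0·(30.3 − T_b)
T_b = (116.4·17.5 − 35.0·30.3) / (116.4 − 35.0) = 976.50 / 81.4 = 11.996 °C ≈ 12.0 °C.

12.0 °C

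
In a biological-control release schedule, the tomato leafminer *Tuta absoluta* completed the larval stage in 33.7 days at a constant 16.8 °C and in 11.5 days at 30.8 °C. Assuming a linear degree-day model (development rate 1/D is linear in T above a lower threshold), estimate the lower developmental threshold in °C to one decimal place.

Linear rate model ⇒ the product D·(T − T_b) is constant across temperatures.
33.7·(16.8 − T_b) = 11.5·(30.8 − T_b)
T_b = (33.7·16.8 − 11.5·30.8) / (33.7 − 11.5) = 211.96 / 22.2 = 9.548 °C ≈ 9.5 °C.

9.5 °C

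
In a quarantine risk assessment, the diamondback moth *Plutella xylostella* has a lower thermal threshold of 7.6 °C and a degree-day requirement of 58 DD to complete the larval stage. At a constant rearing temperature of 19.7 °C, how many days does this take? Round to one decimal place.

4.8 days

Daily accumulation = 19.7 − 7.6 = 12.1 DD/day.
Duration = 58 / 12.1 = 4.793 ≈ 4.8 days.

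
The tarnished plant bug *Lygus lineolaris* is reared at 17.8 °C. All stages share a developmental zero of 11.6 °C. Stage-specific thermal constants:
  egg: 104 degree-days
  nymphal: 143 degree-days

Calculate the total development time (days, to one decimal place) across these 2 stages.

39.8 days

Daily accumulation at 17.8 °C = 17.8 − 11.6 = 6.2 DD/day.
Total K = 104 + 143 = 247 DD.
Total duration = 247 / 6.2 = 39.839 ≈ 39.8 days.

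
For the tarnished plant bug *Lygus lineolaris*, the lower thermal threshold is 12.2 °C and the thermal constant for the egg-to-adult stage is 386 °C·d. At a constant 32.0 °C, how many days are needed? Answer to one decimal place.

19.5 days

Daily accumulation = 32.0 − 12.2 = 19.8 DD/day.
Duration = 386 / 19.8 = 19.495 ≈ 19.5 days.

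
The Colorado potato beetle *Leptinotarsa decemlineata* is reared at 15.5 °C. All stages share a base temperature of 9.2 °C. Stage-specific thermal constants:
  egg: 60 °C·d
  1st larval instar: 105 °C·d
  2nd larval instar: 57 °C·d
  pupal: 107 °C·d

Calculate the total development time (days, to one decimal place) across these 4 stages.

52.2 days

Daily accumulation at 15.5 °C = 15.5 − 9.2 = 6.3 DD/day.
Total K = 60 + 105 + 57 + 107 = 329 DD.
Total duration = 329 / 6.3 = 52.222 ≈ 52.2 days.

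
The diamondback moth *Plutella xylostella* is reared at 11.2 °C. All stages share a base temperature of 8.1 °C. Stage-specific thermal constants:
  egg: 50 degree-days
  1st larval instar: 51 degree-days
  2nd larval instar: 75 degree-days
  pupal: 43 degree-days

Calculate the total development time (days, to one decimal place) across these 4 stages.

Daily accumulation at 11.2 °C = 11.2 − 8.1 = 3.1 DD/day.
Total K = 50 + 51 + 75 + 43 = 219 DD.
Total duration = 219 / 3.1 = 70.645 ≈ 70.6 days.

70.6 days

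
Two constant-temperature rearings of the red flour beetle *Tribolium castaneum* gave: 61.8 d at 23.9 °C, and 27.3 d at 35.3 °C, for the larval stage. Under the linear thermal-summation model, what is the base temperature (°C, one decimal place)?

Equal thermal constants: D₁(T₁ − T_b) = D₂(T₂ − T_b).
61.8·(23.9 − T_b) = 27.3·(35.3 − T_b)
T_b = (61.8·23.9 − 27.3·35.3) / (61.8 − 27.3) = 513.33 / 34.5 = 14.879 °C ≈ 14.9 °C.

14.9 °C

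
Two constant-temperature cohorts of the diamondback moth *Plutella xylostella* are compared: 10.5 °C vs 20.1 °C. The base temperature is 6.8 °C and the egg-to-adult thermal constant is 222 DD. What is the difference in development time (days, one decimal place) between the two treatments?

43.3 days

At 10.5 °C: 222 / (10.5 − 6.8) = 222 / 3.7 = 60.000 d.
At 20.1 °C: 222 / (20.1 − 6.8) = 222 / 13.3 = 16.692 d.
Difference = |60.000 − 16.692| = 43.308 ≈ 43.3 days.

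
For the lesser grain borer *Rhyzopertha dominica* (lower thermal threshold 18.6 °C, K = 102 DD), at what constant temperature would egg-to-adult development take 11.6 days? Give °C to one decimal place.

27.4 °C

Required daily accumulation = 102 / 11.6 = 8.793 DD/day.
T = T_base + 8.793 = 18.6 + 8.793 = 27.393 ≈ 27.4 °C.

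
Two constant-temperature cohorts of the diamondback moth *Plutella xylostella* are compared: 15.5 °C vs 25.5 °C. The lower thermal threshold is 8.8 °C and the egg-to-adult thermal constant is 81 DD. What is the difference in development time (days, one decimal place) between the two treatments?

7.2 days

At 15.5 °C: 81 / (15.5 − 8.8) = 81 / 6.7 = 12.090 d.
At 25.5 °C: 81 / (25.5 − 8.8) = 81 / 16.7 = 4.850 d.
Difference = |12.090 − 4.850| = 7.239 ≈ 7.2 days.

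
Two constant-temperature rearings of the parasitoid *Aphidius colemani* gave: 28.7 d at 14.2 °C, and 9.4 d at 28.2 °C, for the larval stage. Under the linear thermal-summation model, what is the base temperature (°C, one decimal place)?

7.4 °C

Linear rate model ⇒ the product D·(T − T_b) is constant across temperatures.
28.7·(14.2 − T_b) = 9.4·(28.2 − T_b)
T_b = (28.7·14.2 − 9.4·28.2) / (28.7 − 9.4) = 142.46 / 19.3 = 7.381 °C ≈ 7.4 °C.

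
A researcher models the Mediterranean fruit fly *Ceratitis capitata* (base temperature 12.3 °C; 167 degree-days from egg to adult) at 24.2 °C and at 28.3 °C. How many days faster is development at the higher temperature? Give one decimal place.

3.6 days

At 24.2 °C: 167 / (24.2 − 12.3) = 167 / 11.9 = 14.034 d.
At 28.3 °C: 167 / (28.3 − 12.3) = 167 / 16.0 = 10.438 d.
Difference = |14.034 − 10.438| = 3.596 ≈ 3.6 days.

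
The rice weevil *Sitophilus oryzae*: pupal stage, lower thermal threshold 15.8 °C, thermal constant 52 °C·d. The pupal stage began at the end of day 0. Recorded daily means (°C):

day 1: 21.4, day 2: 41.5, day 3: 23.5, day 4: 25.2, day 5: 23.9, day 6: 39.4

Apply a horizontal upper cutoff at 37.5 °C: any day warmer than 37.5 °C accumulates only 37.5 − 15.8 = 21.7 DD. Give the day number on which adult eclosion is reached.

day 5

Daily DD above 15.8 °C (capped at 21.7): 5.6, 21.7, 7.7, 9.4, 8.1, 21.7.
Cumulative: 5.6, 27.3, 35.0, 44.4, 52.5, 74.2.
The total first reaches 52 DD on day 5.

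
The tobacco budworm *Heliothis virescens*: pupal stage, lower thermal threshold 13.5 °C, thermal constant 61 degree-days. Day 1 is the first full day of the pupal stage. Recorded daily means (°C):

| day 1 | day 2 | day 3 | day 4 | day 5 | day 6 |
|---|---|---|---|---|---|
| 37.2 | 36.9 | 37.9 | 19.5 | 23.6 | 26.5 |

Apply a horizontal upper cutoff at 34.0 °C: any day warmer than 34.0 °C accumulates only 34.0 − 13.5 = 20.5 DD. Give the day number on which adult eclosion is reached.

day 3

Daily DD above 13.5 °C (capped at 20.5): 20.5, 20.5, 20.5, 6.0, 10.1, 13.0.
Cumulative: 20.5, 41.0, 61.5, 67.5, 77.6, 90.6.
The total first reaches 61 DD on day 3.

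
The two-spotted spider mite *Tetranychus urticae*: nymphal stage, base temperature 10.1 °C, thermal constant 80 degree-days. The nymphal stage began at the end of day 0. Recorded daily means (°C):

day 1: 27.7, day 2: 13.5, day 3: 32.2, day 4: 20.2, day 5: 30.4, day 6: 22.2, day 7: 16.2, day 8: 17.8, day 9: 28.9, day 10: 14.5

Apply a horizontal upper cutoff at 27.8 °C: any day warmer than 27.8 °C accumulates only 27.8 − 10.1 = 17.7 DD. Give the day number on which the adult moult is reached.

day 7

Daily DD above 10.1 °C (capped at 17.7): 17.6, 3.4, 17.7, 10.1, 17.7, 12.1, 6.1, 7.7, 17.7, 4.4.
Cumulative: 17.6, 21.0, 38.7, 48.8, 66.5, 78.6, 84.7, 92.4, 110.1, 114.5.
The total first reaches 80 DD on day 7.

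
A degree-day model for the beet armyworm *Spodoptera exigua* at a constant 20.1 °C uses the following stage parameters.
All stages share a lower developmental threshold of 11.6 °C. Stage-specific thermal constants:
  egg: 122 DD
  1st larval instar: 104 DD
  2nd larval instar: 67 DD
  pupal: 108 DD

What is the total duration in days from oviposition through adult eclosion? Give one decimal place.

Daily accumulation at 20.1 °C = 20.1 − 11.6 = 8.5 DD/day.
Total K = 122 + 104 + 67 + 108 = 401 DD.
Total duration = 401 / 8.5 = 47.176 ≈ 47.2 days.

47.2 days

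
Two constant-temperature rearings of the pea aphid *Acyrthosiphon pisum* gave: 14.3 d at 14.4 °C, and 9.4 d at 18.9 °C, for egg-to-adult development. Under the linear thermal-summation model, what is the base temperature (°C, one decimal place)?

5.8 °C

Equal thermal constants: D₁(T₁ − T_b) = D₂(T₂ − T_b).
14.3·(14.4 − T_b) = 9.4·(18.9 − T_b)
T_b = (14.3·14.4 − 9.4·18.9) / (14.3 − 9.4) = 28.26 / 4.9 = 5.767 °C ≈ 5.8 °C.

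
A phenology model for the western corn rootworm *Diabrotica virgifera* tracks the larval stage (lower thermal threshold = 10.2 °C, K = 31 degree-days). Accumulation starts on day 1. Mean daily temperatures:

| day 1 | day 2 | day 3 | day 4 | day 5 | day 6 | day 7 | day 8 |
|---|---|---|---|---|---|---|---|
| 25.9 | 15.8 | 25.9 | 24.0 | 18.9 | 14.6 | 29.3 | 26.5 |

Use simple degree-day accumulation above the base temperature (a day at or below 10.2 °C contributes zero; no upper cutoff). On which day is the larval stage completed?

day 3

Daily DD above 10.2 °C: 15.7, 5.6, 15.7, 13.8, 8.7, 4.4, 19.1, 16.3.
Cumulative: 15.7, 21.3, 37.0, 50.8, 59.5, 63.9, 83.0, 99.3.
The total first reaches 31 DD on day 3.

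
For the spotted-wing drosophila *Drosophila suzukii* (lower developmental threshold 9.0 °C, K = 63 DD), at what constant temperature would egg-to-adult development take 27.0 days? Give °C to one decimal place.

11.3 °C

Required daily accumulation = 63 / 27.0 = 2.333 DD/day.
T = T_base + 2.333 = 9.0 + 2.333 = 11.333 ≈ 11.3 °C.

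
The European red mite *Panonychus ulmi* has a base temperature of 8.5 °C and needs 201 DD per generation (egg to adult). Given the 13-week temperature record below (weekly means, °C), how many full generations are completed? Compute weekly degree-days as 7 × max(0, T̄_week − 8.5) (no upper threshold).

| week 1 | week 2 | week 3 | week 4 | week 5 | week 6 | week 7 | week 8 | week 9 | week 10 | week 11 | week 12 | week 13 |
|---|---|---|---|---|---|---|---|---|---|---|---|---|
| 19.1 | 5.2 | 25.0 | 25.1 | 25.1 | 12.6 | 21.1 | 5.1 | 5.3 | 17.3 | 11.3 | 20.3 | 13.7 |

3 generations

Weekly DD (7 × max(0, T̄ − 8.5)): 74.2, 0.0, 115.5, 116.2, 116.2, 28.7, 88.2, 0.0, 0.0, 61.6, 19.6, 82.6, 36.4.
Season total = 739.2 DD.
Complete generations = ⌊739.2 / 201⌋ = 3.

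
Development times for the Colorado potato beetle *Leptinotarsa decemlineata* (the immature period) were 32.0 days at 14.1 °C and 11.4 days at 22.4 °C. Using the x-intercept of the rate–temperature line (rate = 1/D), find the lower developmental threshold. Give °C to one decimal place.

9.5 °C

Under the model K = D·(T − T_b), so D₁·(T₁ − T_b) = D₂·(T₂ − T_b).
32.0·(14.1 − T_b) = 11.4·(22.4 − T_b)
T_b = (32.0·14.1 − 11.4·22.4) / (32.0 − 11.4) = 195.84 / 20.6 = 9.507 °C ≈ 9.5 °C.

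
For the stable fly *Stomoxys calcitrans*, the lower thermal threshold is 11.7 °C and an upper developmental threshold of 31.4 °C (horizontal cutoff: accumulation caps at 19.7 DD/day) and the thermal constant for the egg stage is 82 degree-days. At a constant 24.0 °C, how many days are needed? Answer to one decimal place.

Daily accumulation = 24.0 − 11.7 = 12.3 DD/day.
Duration = 82 / 12.3 = 6.667 ≈ 6.7 days.

6.7 days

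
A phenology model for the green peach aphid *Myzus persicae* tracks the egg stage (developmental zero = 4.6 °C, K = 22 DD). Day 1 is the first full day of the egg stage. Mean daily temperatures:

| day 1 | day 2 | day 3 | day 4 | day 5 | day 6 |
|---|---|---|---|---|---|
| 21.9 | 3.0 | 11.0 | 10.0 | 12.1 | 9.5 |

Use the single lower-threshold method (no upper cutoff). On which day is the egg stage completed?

day 3

Daily DD above 4.6 °C: 17.3, 0.0, 6.4, 5.4, 7.5, 4.9.
Cumulative: 17.3, 17.3, 23.7, 29.1, 36.6, 41.5.
The total first reaches 22 DD on day 3.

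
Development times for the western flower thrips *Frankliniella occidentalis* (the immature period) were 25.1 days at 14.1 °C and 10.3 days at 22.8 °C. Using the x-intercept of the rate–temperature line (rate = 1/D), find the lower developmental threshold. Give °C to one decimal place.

Linear rate model ⇒ the product D·(T − T_b) is constant across temperatures.
25.1·(14.1 − T_b) = 10.3·(22.8 − T_b)
T_b = (25.1·14.1 − 10.3·22.8) / (25.1 − 10.3) = 119.07 / 14.8 = 8.045 °C ≈ 8.0 °C.

8.0 °C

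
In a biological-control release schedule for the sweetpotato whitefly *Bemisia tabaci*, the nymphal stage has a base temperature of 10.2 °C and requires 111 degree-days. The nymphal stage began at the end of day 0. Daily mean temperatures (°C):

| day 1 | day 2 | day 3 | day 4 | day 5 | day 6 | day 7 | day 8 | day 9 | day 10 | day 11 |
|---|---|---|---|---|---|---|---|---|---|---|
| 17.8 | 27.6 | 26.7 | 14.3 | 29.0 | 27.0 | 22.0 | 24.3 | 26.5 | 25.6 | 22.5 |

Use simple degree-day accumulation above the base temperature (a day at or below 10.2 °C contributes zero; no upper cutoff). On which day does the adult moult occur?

day 9

Daily DD above 10.2 °C: 7.6, 17.4, 16.5, 4.1, 18.8, 16.8, 11.8, 14.1, 16.3, 15.4, 12.3.
Cumulative: 7.6, 25.0, 41.5, 45.6, 64.4, 81.2, 93.0, 107.1, 123.4, 138.8, 151.1.
The total first reaches 111 DD on day 9.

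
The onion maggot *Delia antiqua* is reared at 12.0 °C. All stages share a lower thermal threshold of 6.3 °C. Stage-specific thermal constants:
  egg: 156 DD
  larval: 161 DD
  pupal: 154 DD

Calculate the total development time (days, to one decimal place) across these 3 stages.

Daily accumulation at 12.0 °C = 12.0 − 6.3 = 5.7 DD/day.
Total K = 156 + 161 + 154 = 471 DD.
Total duration = 471 / 5.7 = 82.632 ≈ 82.6 days.

82.6 days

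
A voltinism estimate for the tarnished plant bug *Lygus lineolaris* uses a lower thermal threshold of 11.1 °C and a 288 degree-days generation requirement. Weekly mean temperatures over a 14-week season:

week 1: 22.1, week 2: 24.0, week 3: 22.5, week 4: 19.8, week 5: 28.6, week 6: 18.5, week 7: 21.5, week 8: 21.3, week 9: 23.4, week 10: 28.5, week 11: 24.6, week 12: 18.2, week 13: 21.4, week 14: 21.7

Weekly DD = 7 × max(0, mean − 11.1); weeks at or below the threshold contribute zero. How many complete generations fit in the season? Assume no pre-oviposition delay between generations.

3 generations

Weekly DD (7 × max(0, T̄ − 11.1)): 77.0, 90.3, 79.8, 60.9, 122.5, 51.8, 72.8, 71.4, 86.1, 121.8, 94.5, 49.7, 72.1, 74.2.
Season total = 1124.9 DD.
Complete generations = ⌊1124.9 / 288⌋ = 3.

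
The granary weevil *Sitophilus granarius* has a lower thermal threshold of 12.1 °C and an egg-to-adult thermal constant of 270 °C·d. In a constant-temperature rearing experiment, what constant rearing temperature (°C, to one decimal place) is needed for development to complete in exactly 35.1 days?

19.8 °C

Required daily accumulation = 270 / 35.1 = 7.692 DD/day.
T = T_base + 7.692 = 12.1 + 7.692 = 19.792 ≈ 19.8 °C.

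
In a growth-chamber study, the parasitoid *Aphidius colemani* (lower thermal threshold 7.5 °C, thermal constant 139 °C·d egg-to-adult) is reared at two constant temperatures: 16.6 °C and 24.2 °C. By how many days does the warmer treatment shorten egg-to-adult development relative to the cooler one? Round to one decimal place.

At 16.6 °C: 139 / (16.6 − 7.5) = 139 / 9.1 = 15.275 d.
At 24.2 °C: 139 / (24.2 − 7.5) = 139 / 16.7 = 8.323 d.
Difference = |15.275 − 8.323| = 6.951 ≈ 7.0 days.

7.0 days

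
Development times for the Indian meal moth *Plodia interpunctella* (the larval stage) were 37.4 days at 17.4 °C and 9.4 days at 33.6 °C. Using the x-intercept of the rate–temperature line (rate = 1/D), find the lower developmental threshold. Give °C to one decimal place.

12.0 °C

Under the model K = D·(T − T_b), so D₁·(T₁ − T_b) = D₂·(T₂ − T_b).
37.4·(17.4 − T_b) = 9.4·(33.6 − T_b)
T_b = (37.4·17.4 − 9.4·33.6) / (37.4 − 9.4) = 334.92 / 28.0 = 11.961 °C ≈ 12.0 °C.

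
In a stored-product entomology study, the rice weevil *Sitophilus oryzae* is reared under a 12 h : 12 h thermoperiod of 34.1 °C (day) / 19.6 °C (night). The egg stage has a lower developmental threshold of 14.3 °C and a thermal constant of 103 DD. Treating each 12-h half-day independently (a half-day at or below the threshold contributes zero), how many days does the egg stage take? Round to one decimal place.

8.2 days

Day half: max(0, 34.1 − 14.3) × 0.5 = 19.8 × 0.5 = 9.90 DD.
Night half: max(0, 19.6 − 14.3) × 0.5 = 5.3 × 0.5 = 2.65 DD.
Per 24 h: 12.55 DD/day.
Duration = 103 / 12.55 = 8.207 ≈ 8.2 days.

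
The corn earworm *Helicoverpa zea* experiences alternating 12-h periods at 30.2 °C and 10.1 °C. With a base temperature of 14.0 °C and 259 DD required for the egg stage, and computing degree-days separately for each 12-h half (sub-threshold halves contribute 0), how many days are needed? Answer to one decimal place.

Day half: max(0, 30.2 − 14.0) × 0.5 = 16.2 × 0.5 = 8.10 DD.
Night half: max(0, 10.1 − 14.0) × 0.5 = 0.0 × 0.5 = 0.00 DD.
Per 24 h: 8.10 DD/day.
Duration = 259 / 8.10 = 31.975 ≈ 32.0 days.

32.0 days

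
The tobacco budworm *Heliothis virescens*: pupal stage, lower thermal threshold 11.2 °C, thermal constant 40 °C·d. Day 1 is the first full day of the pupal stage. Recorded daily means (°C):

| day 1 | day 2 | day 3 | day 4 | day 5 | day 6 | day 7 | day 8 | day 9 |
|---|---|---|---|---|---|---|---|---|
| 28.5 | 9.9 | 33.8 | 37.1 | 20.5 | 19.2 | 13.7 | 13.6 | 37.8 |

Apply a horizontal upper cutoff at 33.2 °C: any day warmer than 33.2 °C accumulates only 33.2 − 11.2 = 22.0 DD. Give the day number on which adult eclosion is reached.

Daily DD above 11.2 °C (capped at 22.0): 17.3, 0.0, 22.0, 22.0, 9.3, 8.0, 2.5, 2.4, 22.0.
Cumulative: 17.3, 17.3, 39.3, 61.3, 70.6, 78.6, 81.1, 83.5, 105.5.
The total first reaches 40 DD on day 4.

day 4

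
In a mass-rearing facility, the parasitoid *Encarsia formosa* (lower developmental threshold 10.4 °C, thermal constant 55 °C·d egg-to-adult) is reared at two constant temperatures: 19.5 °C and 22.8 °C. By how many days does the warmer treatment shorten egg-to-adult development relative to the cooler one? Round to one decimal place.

1.6 days

At 19.5 °C: 55 / (19.5 − 10.4) = 55 / 9.1 = 6.044 d.
At 22.8 °C: 55 / (22.8 − 10.4) = 55 / 12.4 = 4.435 d.
Difference = |6.044 − 4.435| = 1.608 ≈ 1.6 days.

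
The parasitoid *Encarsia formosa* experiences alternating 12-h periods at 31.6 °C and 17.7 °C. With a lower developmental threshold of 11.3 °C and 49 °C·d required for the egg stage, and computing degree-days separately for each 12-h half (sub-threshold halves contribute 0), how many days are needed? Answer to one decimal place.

Day half: max(0, 31.6 − 11.3) × 0.5 = 20.3 × 0.5 = 10.15 DD.
Night half: max(0, 17.7 − 11.3) × 0.5 = 6.4 × 0.5 = 3.20 DD.
Per 24 h: 13.35 DD/day.
Duration = 49 / 13.35 = 3.670 ≈ 3.7 days.

3.7 days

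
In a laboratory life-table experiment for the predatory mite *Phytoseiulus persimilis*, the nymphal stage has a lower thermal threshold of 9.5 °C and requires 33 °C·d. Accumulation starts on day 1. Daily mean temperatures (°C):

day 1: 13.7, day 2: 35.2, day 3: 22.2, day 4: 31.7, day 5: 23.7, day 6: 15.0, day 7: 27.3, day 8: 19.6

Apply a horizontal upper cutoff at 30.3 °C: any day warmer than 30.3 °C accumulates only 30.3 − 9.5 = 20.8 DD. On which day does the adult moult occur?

day 3

Daily DD above 9.5 °C (capped at 20.8): 4.2, 20.8, 12.7, 20.8, 14.2, 5.5, 17.8, 10.1.
Cumulative: 4.2, 25.0, 37.7, 58.5, 72.7, 78.2, 96.0, 106.1.
The total first reaches 33 DD on day 3.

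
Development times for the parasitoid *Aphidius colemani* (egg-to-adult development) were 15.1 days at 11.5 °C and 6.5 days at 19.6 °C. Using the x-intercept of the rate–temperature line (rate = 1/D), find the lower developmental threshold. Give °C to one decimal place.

5.4 °C

Under the model K = D·(T − T_b), so D₁·(T₁ − T_b) = D₂·(T₂ − T_b).
15.1·(11.5 − T_b) = 6.5·(19.6 − T_b)
T_b = (15.1·11.5 − 6.5·19.6) / (15.1 − 6.5) = 46.25 / 8.6 = 5.378 °C ≈ 5.4 °C.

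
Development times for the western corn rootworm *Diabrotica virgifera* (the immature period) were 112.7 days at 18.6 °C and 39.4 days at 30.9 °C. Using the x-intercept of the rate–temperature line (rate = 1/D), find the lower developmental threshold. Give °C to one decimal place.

Equal thermal constants: D₁(T₁ − T_b) = D₂(T₂ − T_b).
112.7·(18.6 − T_b) = 39.4·(30.9 − T_b)
T_b = (112.7·18.6 − 39.4·30.9) / (112.7 − 39.4) = 878.76 / 73.3 = 11.989 °C ≈ 12.0 °C.

12.0 °C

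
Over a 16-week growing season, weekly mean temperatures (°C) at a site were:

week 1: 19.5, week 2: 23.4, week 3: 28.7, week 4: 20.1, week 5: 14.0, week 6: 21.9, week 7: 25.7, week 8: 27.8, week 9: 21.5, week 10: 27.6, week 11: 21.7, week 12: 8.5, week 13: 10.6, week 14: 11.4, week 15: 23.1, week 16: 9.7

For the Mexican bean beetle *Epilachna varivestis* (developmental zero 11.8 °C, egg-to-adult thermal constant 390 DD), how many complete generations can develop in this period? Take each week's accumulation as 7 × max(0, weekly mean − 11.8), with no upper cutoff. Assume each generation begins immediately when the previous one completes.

Weekly DD (7 × max(0, T̄ − 11.8)): 53.9, 81.2, 118.3, 58.1, 15.4, 70.7, 97.3, 112.0, 67.9, 110.6, 69.3, 0.0, 0.0, 0.0, 79.1, 0.0.
Season total = 933.8 DD.
Complete generations = ⌊933.8 / 390⌋ = 2.

2 generations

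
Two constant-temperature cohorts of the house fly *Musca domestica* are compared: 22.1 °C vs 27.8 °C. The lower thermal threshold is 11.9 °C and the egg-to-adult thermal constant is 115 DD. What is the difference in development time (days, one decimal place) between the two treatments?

At 22.1 °C: 115 / (22.1 − 11.9) = 115 / 10.2 = 11.275 d.
At 27.8 °C: 115 / (27.8 − 11.9) = 115 / 15.9 = 7.233 d.
Difference = |11.275 − 7.233| = 4.042 ≈ 4.0 days.

4.0 days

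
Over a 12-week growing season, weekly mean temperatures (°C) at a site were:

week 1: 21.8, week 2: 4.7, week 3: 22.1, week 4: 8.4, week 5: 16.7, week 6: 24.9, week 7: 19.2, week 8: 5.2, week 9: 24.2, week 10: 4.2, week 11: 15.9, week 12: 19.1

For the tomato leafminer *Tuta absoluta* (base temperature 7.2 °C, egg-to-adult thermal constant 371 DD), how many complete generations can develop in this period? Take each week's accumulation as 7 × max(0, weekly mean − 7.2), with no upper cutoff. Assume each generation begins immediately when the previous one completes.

Weekly DD (7 × max(0, T̄ − 7.2)): 102.2, 0.0, 104.3, 8.4, 66.5, 123.9, 84.0, 0.0, 119.0, 0.0, 60.9, 83.3.
Season total = 752.5 DD.
Complete generations = ⌊752.5 / 371⌋ = 2.

2 generations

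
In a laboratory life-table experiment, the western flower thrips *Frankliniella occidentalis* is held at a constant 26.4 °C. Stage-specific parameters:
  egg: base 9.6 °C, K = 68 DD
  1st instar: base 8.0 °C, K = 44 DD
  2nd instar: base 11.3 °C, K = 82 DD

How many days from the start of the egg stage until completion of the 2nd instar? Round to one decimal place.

egg: 68 / (26.4 − 9.6) = 68 / 16.8 = 4.048 d.
1st instar: 44 / (26.4 − 8.0) = 44 / 18.4 = 2.391 d.
2nd instar: 82 / (26.4 − 11.3) = 82 / 15.1 = 5.430 d.
Sum = 11.869 ≈ 11.9 days.

11.9 days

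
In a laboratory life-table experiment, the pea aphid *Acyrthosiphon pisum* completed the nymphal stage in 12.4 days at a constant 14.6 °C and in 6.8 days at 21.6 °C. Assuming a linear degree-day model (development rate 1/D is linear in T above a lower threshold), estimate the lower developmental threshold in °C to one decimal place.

6.1 °C

Equal thermal constants: D₁(T₁ − T_b) = D₂(T₂ − T_b).
12.4·(14.6 − T_b) = 6.8·(21.6 − T_b)
T_b = (12.4·14.6 − 6.8·21.6) / (12.4 − 6.8) = 34.16 / 5.6 = 6.100 °C ≈ 6.1 °C.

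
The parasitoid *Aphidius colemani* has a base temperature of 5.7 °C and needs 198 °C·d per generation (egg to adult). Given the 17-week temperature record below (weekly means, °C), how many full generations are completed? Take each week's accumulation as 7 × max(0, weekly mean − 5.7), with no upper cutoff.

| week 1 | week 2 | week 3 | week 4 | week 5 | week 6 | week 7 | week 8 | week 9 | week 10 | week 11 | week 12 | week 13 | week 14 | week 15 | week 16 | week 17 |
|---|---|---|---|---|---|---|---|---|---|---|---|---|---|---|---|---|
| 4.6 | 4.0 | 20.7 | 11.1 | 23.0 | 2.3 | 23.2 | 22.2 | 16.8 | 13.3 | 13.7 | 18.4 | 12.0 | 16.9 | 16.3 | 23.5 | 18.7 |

6 generations

Weekly DD (7 × max(0, T̄ − 5.7)): 0.0, 0.0, 105.0, 37.8, 121.1, 0.0, 122.5, 115.5, 77.7, 53.2, 56.0, 88.9, 44.1, 78.4, 74.2, 124.6, 91.0.
Season total = 1190.0 DD.
Complete generations = ⌊1190.0 / 198⌋ = 6.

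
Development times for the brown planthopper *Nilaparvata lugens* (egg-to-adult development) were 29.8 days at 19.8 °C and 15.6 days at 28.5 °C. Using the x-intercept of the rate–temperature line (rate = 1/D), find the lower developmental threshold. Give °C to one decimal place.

10.2 °C

Equal thermal constants: D₁(T₁ − T_b) = D₂(T₂ − T_b).
29.8·(19.8 − T_b) = 15.6·(28.5 − T_b)
T_b = (29.8·19.8 − 15.6·28.5) / (29.8 − 15.6) = 145.44 / 14.2 = 10.242 °C ≈ 10.2 °C.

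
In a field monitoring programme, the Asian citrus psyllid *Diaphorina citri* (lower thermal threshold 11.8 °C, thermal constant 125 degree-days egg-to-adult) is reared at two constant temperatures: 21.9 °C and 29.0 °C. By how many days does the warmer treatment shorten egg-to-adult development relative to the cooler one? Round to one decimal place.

5.1 days

At 21.9 °C: 125 / (21.9 − 11.8) = 125 / 10.1 = 12.376 d.
At 29.0 °C: 125 / (29.0 − 11.8) = 125 / 17.2 = 7.267 d.
Difference = |12.376 − 7.267| = 5.109 ≈ 5.1 days.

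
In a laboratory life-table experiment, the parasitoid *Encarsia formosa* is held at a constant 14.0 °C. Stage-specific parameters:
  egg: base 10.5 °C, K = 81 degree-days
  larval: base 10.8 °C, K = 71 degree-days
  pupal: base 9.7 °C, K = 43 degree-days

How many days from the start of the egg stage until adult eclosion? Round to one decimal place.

egg: 81 / (14.0 − 10.5) = 81 / 3.5 = 23.143 d.
larval: 71 / (14.0 − 10.8) = 71 / 3.2 = 22.188 d.
pupal: 43 / (14.0 − 9.7) = 43 / 4.3 = 10.000 d.
Sum = 55.330 ≈ 55.3 days.

55.3 days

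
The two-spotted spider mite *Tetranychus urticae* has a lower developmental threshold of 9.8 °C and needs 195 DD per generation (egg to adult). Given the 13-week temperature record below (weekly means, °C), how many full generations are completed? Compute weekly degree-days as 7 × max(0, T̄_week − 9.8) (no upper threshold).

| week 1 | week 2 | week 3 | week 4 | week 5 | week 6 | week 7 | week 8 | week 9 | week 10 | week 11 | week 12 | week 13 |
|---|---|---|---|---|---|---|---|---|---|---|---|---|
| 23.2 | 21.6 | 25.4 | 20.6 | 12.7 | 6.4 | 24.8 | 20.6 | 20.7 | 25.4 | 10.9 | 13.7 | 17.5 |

Weekly DD (7 × max(0, T̄ − 9.8)): 93.8, 82.6, 109.2, 75.6, 20.3, 0.0, 105.0, 75.6, 76.3, 109.2, 7.7, 27.3, 53.9.
Season total = 836.5 DD.
Complete generations = ⌊836.5 / 195⌋ = 4.

4 generations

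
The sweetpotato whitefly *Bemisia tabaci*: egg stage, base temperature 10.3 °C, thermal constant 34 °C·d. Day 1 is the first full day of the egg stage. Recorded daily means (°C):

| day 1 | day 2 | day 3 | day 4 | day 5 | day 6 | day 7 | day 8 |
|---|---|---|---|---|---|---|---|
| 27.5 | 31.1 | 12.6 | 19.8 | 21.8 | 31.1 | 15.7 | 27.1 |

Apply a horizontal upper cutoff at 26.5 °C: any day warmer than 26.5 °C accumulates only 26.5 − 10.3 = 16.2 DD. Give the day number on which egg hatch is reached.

Daily DD above 10.3 °C (capped at 16.2): 16.2, 16.2, 2.3, 9.5, 11.5, 16.2, 5.4, 16.2.
Cumulative: 16.2, 32.4, 34.7, 44.2, 55.7, 71.9, 77.3, 93.5.
The total first reaches 34 DD on day 3.

day 3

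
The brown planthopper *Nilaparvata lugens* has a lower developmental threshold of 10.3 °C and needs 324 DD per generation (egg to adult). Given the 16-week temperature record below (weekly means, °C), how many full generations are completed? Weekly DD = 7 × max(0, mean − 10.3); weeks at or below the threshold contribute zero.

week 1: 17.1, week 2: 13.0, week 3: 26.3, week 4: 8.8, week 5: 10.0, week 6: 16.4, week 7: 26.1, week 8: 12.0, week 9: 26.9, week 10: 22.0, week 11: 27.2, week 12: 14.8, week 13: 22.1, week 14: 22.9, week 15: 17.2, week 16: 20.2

3 generations

Weekly DD (7 × max(0, T̄ − 10.3)): 47.6, 18.9, 112.0, 0.0, 0.0, 42.7, 110.6, 11.9, 116.2, 81.9, 118.3, 31.5, 82.6, 88.2, 48.3, 69.3.
Season total = 980.0 DD.
Complete generations = ⌊980.0 / 324⌋ = 3.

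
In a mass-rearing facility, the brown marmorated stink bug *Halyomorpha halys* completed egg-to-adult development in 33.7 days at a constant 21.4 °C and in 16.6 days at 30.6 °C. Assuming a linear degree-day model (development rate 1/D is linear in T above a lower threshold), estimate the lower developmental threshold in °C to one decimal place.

Equal thermal constants: D₁(T₁ − T_b) = D₂(T₂ − T_b).
33.7·(21.4 − T_b) = 16.6·(30.6 − T_b)
T_b = (33.7·21.4 − 16.6·30.6) / (33.7 − 16.6) = 213.22 / 17.1 = 12.469 °C ≈ 12.5 °C.

12.5 °C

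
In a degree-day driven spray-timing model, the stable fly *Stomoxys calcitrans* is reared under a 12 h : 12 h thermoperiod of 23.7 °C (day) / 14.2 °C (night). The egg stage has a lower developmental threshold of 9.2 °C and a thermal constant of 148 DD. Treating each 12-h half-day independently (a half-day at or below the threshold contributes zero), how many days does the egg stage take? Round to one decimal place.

15.2 days

Day half: max(0, 23.7 − 9.2) × 0.5 = 14.5 × 0.5 = 7.25 DD.
Night half: max(0, 14.2 − 9.2) × 0.5 = 5.0 × 0.5 = 2.50 DD.
Per 24 h: 9.75 DD/day.
Duration = 148 / 9.75 = 15.179 ≈ 15.2 days.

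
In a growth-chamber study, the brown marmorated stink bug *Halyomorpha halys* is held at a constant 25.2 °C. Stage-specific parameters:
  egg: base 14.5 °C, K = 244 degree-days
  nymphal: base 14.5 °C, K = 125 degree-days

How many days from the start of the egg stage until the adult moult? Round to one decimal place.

34.5 days

egg: 244 / (25.2 − 14.5) = 244 / 10.7 = 22.804 d.
nymphal: 125 / (25.2 − 14.5) = 125 / 10.7 = 11.682 d.
Sum = 34.486 ≈ 34.5 days.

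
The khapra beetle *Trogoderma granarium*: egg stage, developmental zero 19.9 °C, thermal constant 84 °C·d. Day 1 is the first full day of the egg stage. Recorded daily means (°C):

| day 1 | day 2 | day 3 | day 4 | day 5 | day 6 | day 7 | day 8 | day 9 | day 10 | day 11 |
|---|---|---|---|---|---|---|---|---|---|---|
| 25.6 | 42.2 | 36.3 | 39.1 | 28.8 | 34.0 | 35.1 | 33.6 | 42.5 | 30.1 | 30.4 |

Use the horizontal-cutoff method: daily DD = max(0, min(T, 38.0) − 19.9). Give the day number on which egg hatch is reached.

Daily DD above 19.9 °C (capped at 18.1): 5.7, 18.1, 16.4, 18.1, 8.9, 14.1, 15.2, 13.7, 18.1, 10.2, 10.5.
Cumulative: 5.7, 23.8, 40.2, 58.3, 67.2, 81.3, 96.5, 110.2, 128.3, 138.5, 149.0.
The total first reaches 84 DD on day 7.

day 7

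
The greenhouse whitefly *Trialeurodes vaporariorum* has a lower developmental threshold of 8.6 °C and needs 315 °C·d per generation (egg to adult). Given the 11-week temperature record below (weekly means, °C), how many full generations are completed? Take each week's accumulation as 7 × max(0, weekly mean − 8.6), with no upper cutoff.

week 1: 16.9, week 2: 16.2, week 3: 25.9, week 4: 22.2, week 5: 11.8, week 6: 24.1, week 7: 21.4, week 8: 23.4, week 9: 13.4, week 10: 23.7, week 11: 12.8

2 generations

Weekly DD (7 × max(0, T̄ − 8.6)): 58.1, 53.2, 121.1, 95.2, 22.4, 108.5, 89.6, 103.6, 33.6, 105.7, 29.4.
Season total = 820.4 DD.
Complete generations = ⌊820.4 / 315⌋ = 2.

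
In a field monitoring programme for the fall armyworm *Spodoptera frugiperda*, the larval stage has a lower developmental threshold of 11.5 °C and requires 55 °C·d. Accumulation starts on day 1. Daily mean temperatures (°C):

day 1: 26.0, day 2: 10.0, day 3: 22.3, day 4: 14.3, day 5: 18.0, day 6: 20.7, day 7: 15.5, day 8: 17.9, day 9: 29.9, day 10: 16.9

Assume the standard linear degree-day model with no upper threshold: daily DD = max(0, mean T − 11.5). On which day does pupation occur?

day 9

Daily DD above 11.5 °C: 14.5, 0.0, 10.8, 2.8, 6.5, 9.2, 4.0, 6.4, 18.4, 5.4.
Cumulative: 14.5, 14.5, 25.3, 28.1, 34.6, 43.8, 47.8, 54.2, 72.6, 78.0.
The total first reaches 55 DD on day 9.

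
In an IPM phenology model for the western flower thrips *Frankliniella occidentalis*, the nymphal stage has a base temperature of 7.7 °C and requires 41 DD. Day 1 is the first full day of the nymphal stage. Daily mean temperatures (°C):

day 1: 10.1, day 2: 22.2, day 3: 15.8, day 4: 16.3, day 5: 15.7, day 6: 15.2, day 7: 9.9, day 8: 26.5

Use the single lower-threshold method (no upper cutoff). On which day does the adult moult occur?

Daily DD above 7.7 °C: 2.4, 14.5, 8.1, 8.6, 8.0, 7.5, 2.2, 18.8.
Cumulative: 2.4, 16.9, 25.0, 33.6, 41.6, 49.1, 51.3, 70.1.
The total first reaches 41 DD on day 5.

day 5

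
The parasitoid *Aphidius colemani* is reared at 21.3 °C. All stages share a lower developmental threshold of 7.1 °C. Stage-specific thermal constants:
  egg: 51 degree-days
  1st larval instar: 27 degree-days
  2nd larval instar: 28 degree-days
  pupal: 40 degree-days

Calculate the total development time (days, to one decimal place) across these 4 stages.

Daily accumulation at 21.3 °C = 21.3 − 7.1 = 14.2 DD/day.
Total K = 51 + 27 + 28 + 40 = 146 DD.
Total duration = 146 / 14.2 = 10.282 ≈ 10.3 days.

10.3 days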